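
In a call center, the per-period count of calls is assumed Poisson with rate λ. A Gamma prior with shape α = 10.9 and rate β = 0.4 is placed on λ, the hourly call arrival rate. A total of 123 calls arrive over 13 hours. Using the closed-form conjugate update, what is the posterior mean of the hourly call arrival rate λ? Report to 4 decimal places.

9.9925

With a Gamma(shape α, rate β) prior, the Poisson likelihood is conjugate: the posterior is Gamma(α + ΣXᵢ, β + n).
Posterior: Gamma(α+S, β+n) = Gamma(10.9+123, 0.4+13) = Gamma(133.9, 13.4).
Posterior mean = α/β = 133.9/13.4 = 9.9925.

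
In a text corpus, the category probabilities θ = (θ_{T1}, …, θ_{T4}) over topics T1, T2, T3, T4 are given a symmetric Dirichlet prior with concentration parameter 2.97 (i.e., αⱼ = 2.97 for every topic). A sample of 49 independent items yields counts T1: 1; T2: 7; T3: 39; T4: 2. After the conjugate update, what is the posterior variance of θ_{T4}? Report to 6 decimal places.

The Dirichlet prior is conjugate to the Multinomial likelihood: each posterior αⱼ = prior αⱼ + observed count nⱼ.
Posterior concentration: (3.97, 9.97, 41.97, 4.97), total = 60.88.
Var[θ_j] = α_j(Σα−α_j)/((Σα)²(Σα+1)) = 4.97·55.91/(60.88²·61.88) = 0.001212.

0.001212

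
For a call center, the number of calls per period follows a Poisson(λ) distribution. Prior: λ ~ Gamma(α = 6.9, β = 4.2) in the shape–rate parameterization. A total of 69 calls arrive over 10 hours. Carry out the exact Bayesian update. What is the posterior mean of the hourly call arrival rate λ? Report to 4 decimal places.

With a Gamma(shape α, rate β) prior, the Poisson likelihood is conjugate: the posterior is Gamma(α + ΣXᵢ, β + n).
Posterior: Gamma(α+S, β+n) = Gamma(6.9+69, 4.2+10) = Gamma(75.9, 14.2).
Posterior mean = α/β = 75.9/14.2 = 5.3451.

5.3451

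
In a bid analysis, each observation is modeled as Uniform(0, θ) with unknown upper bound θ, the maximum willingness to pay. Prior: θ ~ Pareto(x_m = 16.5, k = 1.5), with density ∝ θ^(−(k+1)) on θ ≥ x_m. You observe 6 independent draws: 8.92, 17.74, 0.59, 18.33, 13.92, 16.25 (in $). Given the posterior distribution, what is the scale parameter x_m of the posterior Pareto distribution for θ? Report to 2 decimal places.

A Pareto(scale x_m, shape k) prior on the upper bound θ of Uniform(0, θ) is conjugate: posterior is Pareto(max(x_m, max xᵢ), k + n).
Sample maximum = 18.33; prior scale x_m = 16.5 → posterior scale = max = 18.33.
Posterior shape = 1.5 + 6 = 7.5.
Posterior scale x_m = 18.33.

18.33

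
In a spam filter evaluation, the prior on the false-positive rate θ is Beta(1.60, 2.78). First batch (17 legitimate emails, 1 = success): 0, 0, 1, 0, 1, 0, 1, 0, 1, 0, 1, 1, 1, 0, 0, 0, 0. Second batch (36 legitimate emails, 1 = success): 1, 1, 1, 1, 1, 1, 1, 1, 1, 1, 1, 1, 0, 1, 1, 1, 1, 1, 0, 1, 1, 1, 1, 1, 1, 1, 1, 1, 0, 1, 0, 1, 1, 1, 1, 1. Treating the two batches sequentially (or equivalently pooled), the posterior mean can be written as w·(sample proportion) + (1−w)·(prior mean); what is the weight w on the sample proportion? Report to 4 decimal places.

0.9237

The Beta prior is conjugate to a Binomial/Bernoulli likelihood; the update adds successes to α and failures to β.
Total number of legitimate emails: n = 17 + 36 = 53.
Posterior mean = (α₀+k)/(α₀+β₀+n) = [n/(α₀+β₀+n)]·(k/n) + [(α₀+β₀)/(α₀+β₀+n)]·α₀/(α₀+β₀), so only n and the prior enter the weight.
The weight on the data is w = n/(α₀+β₀+n) = 53/(1.60+2.78+53) = 53/57.38 = 0.9237.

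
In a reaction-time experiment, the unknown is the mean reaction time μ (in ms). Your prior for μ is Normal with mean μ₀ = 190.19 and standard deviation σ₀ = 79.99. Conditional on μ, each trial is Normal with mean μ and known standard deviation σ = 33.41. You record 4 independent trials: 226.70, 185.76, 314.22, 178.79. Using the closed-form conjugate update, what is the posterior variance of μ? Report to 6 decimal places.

For Normal data with known variance σ², a Normal(μ₀, σ₀²) prior on μ is conjugate. Posterior precision = 1/σ₀² + n/σ²; posterior mean is the precision-weighted average of μ₀ and x̄.
σ₀² = 79.99² = 6398.4001, σ² = 33.41² = 1116.2281; σ² + n·σ₀² = 1116.2281 + 4·6398.4001 = 26709.8285.
Posterior precision = 1/σ₀² + n/σ² = 1/6398.4001 + 4/1116.2281 = (σ² + n·σ₀²)/(σ₀²σ²) = 26709.8285/(6398.4001·1116.2281); posterior variance σₙ² = σ₀²σ²/(σ² + n·σ₀²) = 6398.4001·1116.2281/26709.8285 = 267.394977.

267.394977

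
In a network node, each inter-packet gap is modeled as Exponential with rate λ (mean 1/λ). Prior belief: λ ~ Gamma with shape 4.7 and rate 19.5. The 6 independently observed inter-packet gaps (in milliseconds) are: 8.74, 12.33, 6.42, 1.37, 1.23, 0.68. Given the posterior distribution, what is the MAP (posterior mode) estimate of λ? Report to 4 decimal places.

0.1930

With a Gamma(shape α, rate β) prior on the exponential rate λ, the posterior after n observations with total T = Σxᵢ is Gamma(α+n, β+T).
Sum of observations T = 30.77 milliseconds; n = 6.
Posterior: Gamma(4.7+6, 19.5+30.77) = Gamma(10.7, 50.27).
Mode = (α−1)/β = 0.1930.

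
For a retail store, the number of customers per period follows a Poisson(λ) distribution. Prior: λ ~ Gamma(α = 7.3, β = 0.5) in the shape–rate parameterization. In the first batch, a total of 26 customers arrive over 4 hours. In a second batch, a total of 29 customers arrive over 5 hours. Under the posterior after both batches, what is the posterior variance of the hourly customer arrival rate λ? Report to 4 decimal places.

With a Gamma(shape α, rate β) prior, the Poisson likelihood is conjugate: the posterior is Gamma(α + ΣXᵢ, β + n).
After batch 1: Gamma(α+S, β+n) = Gamma(7.3+26, 0.5+4) = Gamma(33.3, 4.5).
After batch 2: Gamma(α+S, β+n) = Gamma(33.3+29, 4.5+5) = Gamma(62.3, 9.5).
Var = α/β² = 62.3/9.5² = 0.6903.

0.6903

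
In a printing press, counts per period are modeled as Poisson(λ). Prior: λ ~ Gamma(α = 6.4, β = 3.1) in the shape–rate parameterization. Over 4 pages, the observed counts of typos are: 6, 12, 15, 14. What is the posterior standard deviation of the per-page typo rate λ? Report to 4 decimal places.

1.0292

With a Gamma(shape α, rate β) prior, the Poisson likelihood is conjugate: the posterior is Gamma(α + ΣXᵢ, β + n).
Sum of counts S = 47 over n = 4 pages.
Posterior: Gamma(α+S, β+n) = Gamma(6.4+47, 3.1+4) = Gamma(53.4, 7.1).
SD = √α/β = √53.4/7.1 = 1.0292.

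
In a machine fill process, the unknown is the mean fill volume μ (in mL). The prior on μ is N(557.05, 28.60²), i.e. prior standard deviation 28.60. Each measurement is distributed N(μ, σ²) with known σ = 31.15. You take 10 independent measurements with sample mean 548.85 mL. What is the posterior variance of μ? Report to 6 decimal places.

86.742264

For Normal data with known variance σ², a Normal(μ₀, σ₀²) prior on μ is conjugate. Posterior precision = 1/σ₀² + n/σ²; posterior mean is the precision-weighted average of μ₀ and x̄.
σ₀² = 28.60² = 817.96, σ² = 31.15² = 970.3225; σ² + n·σ₀² = 970.3225 + 10·817.96 = 9149.9225.
Posterior precision = 1/σ₀² + n/σ² = 1/817.96 + 10/970.3225 = (σ² + n·σ₀²)/(σ₀²σ²) = 9149.9225/(817.96·970.3225); posterior variance σₙ² = σ₀²σ²/(σ² + n·σ₀²) = 817.96·970.3225/9149.9225 = 86.742264.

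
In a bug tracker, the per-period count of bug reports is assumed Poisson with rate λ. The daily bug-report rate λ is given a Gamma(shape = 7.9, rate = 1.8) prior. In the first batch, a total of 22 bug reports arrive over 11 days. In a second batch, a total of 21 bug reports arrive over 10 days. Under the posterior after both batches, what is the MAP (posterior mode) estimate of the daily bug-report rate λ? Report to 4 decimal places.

2.1886

With a Gamma(shape α, rate β) prior, the Poisson likelihood is conjugate: the posterior is Gamma(α + ΣXᵢ, β + n).
After batch 1: Gamma(α+S, β+n) = Gamma(7.9+22, 1.8+11) = Gamma(29.9, 12.8).
After batch 2: Gamma(α+S, β+n) = Gamma(29.9+21, 12.8+10) = Gamma(50.9, 22.8).
Mode of Gamma(α,β) for α≥1 is (α−1)/β = 49.9/22.8 = 2.1886.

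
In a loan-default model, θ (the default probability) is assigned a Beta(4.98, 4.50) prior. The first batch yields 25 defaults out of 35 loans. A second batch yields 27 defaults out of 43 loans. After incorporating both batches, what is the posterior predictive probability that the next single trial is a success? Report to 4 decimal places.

The Beta prior is conjugate to a Binomial/Bernoulli likelihood; the update adds successes to α and failures to β.
After batch 1: Beta(4.98+25, 4.50+10) = Beta(29.98, 14.50).
After batch 2: Beta(29.98+27, 14.50+16) = Beta(56.98, 30.50).
For a single future Bernoulli trial, P(success | data) = α/(α+β) = 0.6513.

0.6513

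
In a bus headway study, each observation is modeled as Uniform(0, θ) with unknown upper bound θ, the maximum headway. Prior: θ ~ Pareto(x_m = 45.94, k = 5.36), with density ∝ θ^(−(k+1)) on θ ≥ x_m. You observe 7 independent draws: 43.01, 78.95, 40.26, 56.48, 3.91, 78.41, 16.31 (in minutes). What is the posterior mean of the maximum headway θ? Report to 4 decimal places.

A Pareto(scale x_m, shape k) prior on the upper bound θ of Uniform(0, θ) is conjugate: posterior is Pareto(max(x_m, max xᵢ), k + n).
Sample maximum = 78.95; prior scale x_m = 45.94 → posterior scale = max = 78.95.
Posterior shape = 5.36 + 7 = 12.36.
E[θ|data] = k·x_m/(k−1) = 12.36·78.95/11.36 = 85.8998.

85.8998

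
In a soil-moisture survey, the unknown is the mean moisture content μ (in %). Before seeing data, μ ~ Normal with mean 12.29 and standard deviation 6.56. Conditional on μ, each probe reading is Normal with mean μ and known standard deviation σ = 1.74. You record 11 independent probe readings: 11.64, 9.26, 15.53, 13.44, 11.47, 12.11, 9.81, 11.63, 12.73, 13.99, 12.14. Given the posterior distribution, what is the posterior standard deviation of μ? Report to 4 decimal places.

For Normal data with known variance σ², a Normal(μ₀, σ₀²) prior on μ is conjugate. Posterior precision = 1/σ₀² + n/σ²; posterior mean is the precision-weighted average of μ₀ and x̄.
σ₀² = 6.56² = 43.0336, σ² = 1.74² = 3.0276; σ² + n·σ₀² = 3.0276 + 11·43.0336 = 476.3972.
Posterior precision = 1/σ₀² + n/σ² = 1/43.0336 + 11/3.0276 = (σ² + n·σ₀²)/(σ₀²σ²) = 476.3972/(43.0336·3.0276); posterior variance σₙ² = σ₀²σ²/(σ² + n·σ₀²) = 43.0336·3.0276/476.3972 = 0.273487.
Posterior SD = √σₙ² = √(43.0336·3.0276/476.3972) = 0.5230.

0.5230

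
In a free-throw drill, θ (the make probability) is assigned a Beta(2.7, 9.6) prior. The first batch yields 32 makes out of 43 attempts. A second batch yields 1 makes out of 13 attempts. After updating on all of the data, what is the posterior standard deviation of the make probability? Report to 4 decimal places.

0.0600

The Beta prior is conjugate to a Binomial/Bernoulli likelihood; the update adds successes to α and failures to β.
After batch 1: Beta(2.7+32, 9.6+11) = Beta(34.7, 20.6).
After batch 2: Beta(34.7+1, 20.6+12) = Beta(35.7, 32.6).
Var = αβ/((α+β)²(α+β+1)) = 35.7·32.6/(68.3²·69.3) = 0.00360007; SD = √0.00360007 = 0.0600.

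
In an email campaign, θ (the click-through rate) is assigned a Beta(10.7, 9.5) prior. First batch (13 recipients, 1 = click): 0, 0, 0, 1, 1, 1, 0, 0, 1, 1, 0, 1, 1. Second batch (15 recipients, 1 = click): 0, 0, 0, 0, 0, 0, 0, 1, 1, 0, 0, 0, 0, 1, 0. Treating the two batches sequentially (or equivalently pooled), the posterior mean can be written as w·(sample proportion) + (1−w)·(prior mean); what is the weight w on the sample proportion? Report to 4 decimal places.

0.5809

The Beta prior is conjugate to a Binomial/Bernoulli likelihood; the update adds successes to α and failures to β.
Total number of recipients: n = 13 + 15 = 28.
Posterior mean = (α₀+k)/(α₀+β₀+n) = [n/(α₀+β₀+n)]·(k/n) + [(α₀+β₀)/(α₀+β₀+n)]·α₀/(α₀+β₀), so only n and the prior enter the weight.
The weight on the data is w = n/(α₀+β₀+n) = 28/(10.7+9.5+28) = 28/48.2 = 0.5809.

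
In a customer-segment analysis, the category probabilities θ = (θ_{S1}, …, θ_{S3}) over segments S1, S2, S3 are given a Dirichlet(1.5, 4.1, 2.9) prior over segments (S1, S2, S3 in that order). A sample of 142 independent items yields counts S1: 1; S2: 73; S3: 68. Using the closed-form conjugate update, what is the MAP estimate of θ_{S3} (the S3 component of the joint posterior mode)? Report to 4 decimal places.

The Dirichlet prior is conjugate to the Multinomial likelihood: each posterior αⱼ = prior αⱼ + observed count nⱼ.
Posterior concentration: (2.5, 77.1, 70.9), total = 150.5.
Joint mode component: (α_{S3}−1)/(Σα−K) = 69.9/147.5 = 0.4739.

0.4739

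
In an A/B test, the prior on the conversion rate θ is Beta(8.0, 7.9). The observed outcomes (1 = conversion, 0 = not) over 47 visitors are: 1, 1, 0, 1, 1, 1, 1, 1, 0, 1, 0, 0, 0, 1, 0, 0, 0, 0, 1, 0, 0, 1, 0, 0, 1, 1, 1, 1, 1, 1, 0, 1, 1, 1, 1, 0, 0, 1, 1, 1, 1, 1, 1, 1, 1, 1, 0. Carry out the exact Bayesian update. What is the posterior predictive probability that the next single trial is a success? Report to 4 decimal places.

0.6041

The Beta prior is conjugate to a Binomial/Bernoulli likelihood; the update adds successes to α and failures to β.
Posterior: Beta(α+k, β+n−k) = Beta(8.0+30, 7.9+17) = Beta(38.0, 24.9).
For a single future Bernoulli trial, P(success | data) = α/(α+β) = 0.6041.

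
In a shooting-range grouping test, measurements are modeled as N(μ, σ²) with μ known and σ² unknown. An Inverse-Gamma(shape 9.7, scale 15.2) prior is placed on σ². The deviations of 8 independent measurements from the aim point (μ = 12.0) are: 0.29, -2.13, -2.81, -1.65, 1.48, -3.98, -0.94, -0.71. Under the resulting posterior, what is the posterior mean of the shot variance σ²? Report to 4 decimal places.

With known mean μ and an Inverse-Gamma(α, β) prior on σ², the Normal likelihood is conjugate: posterior is Inv-Gamma(α + n/2, β + Σ(xᵢ−μ)²/2).
Σ(xᵢ−μ)² = (0.29)² + (-2.13)² + (-2.81)² + (-1.65)² + (1.48)² + (-3.98)² + (-0.94)² + (-0.71)² = 34.6581.
Posterior: Inv-Gamma(9.7 + 8/2, 15.2 + 34.6581/2) = Inv-Gamma(13.70, 32.52905).
E[σ²|data] = β/(α−1) = 32.52905/12.70 = 2.5613.

2.5613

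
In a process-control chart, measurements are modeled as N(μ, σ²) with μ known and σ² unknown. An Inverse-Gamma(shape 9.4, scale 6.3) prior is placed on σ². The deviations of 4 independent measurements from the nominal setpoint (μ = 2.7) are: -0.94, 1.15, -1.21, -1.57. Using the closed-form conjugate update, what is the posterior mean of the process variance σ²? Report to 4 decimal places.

0.9007

With known mean μ and an Inverse-Gamma(α, β) prior on σ², the Normal likelihood is conjugate: posterior is Inv-Gamma(α + n/2, β + Σ(xᵢ−μ)²/2).
Σ(xᵢ−μ)² = (-0.94)² + (1.15)² + (-1.21)² + (-1.57)² = 6.1351.
Posterior: Inv-Gamma(9.4 + 4/2, 6.3 + 6.1351/2) = Inv-Gamma(11.40, 9.36755).
E[σ²|data] = β/(α−1) = 9.36755/10.40 = 0.9007.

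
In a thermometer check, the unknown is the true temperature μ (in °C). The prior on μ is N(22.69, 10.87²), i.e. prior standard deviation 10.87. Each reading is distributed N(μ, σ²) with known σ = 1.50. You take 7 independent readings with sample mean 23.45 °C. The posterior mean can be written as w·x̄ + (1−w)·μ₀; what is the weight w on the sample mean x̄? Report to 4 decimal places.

0.9973

For Normal data with known variance σ², a Normal(μ₀, σ₀²) prior on μ is conjugate. Posterior precision = 1/σ₀² + n/σ²; posterior mean is the precision-weighted average of μ₀ and x̄.
σ₀² = 10.87² = 118.1569, σ² = 1.50² = 2.25. Prior precision 1/σ₀² = 1/118.1569; data precision n/σ² = 7/2.25.
w = (n/σ²)/(1/σ₀² + n/σ²) = n·σ₀²/(σ² + n·σ₀²) = 7·118.1569/(2.25 + 7·118.1569) = 827.0983/829.3483 = 0.9973.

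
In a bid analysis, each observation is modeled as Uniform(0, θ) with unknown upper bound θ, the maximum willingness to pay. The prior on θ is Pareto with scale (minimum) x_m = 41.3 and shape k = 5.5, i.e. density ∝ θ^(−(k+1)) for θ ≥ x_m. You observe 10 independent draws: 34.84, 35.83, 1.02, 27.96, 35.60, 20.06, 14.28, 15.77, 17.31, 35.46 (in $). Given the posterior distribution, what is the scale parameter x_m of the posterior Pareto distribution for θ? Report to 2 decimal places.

41.30

A Pareto(scale x_m, shape k) prior on the upper bound θ of Uniform(0, θ) is conjugate: posterior is Pareto(max(x_m, max xᵢ), k + n).
Sample maximum = 35.83; prior scale x_m = 41.3 → posterior scale = max = 41.30.
Posterior shape = 5.5 + 10 = 15.5.
Posterior scale x_m = 41.30.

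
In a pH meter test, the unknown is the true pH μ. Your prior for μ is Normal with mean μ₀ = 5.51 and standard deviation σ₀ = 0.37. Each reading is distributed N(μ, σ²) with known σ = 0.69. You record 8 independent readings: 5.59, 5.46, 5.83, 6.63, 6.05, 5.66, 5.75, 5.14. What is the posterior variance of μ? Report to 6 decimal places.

For Normal data with known variance σ², a Normal(μ₀, σ₀²) prior on μ is conjugate. Posterior precision = 1/σ₀² + n/σ²; posterior mean is the precision-weighted average of μ₀ and x̄.
σ₀² = 0.37² = 0.1369, σ² = 0.69² = 0.4761; σ² + n·σ₀² = 0.4761 + 8·0.1369 = 1.5713.
Posterior precision = 1/σ₀² + n/σ² = 1/0.1369 + 8/0.4761 = (σ² + n·σ₀²)/(σ₀²σ²) = 1.5713/(0.1369·0.4761); posterior variance σₙ² = σ₀²σ²/(σ² + n·σ₀²) = 0.1369·0.4761/1.5713 = 0.041480.

0.041480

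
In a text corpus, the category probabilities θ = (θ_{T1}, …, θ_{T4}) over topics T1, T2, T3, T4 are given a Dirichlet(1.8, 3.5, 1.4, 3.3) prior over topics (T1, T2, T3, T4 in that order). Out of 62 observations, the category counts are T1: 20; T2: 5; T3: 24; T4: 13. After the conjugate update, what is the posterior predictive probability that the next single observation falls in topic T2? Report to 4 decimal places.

0.1181

The Dirichlet prior is conjugate to the Multinomial likelihood: each posterior αⱼ = prior αⱼ + observed count nⱼ.
Posterior concentration: (21.8, 8.5, 25.4, 16.3), total = 72.0.
P(next = T2 | data) = α_{T2}/Σα = 0.1181.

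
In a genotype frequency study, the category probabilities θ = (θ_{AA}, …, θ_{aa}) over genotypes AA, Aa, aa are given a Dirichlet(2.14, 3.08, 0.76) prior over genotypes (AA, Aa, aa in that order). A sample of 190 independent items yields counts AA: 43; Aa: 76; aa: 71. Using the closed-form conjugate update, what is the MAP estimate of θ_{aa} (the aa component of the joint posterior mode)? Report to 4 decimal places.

The Dirichlet prior is conjugate to the Multinomial likelihood: each posterior αⱼ = prior αⱼ + observed count nⱼ.
Posterior concentration: (45.14, 79.08, 71.76), total = 195.98.
Joint mode component: (α_{aa}−1)/(Σα−K) = 70.76/192.98 = 0.3667.

0.3667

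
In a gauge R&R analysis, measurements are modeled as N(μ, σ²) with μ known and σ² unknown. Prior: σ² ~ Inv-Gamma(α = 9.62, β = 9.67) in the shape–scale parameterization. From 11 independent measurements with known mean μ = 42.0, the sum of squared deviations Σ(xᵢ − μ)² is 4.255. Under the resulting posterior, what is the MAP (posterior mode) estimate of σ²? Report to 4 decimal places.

0.7319

With known mean μ and an Inverse-Gamma(α, β) prior on σ², the Normal likelihood is conjugate: posterior is Inv-Gamma(α + n/2, β + Σ(xᵢ−μ)²/2).
Posterior: Inv-Gamma(9.62 + 11/2, 9.67 + 4.255/2) = Inv-Gamma(15.12, 11.7975).
Mode = β/(α+1) = 11.7975/16.12 = 0.7319.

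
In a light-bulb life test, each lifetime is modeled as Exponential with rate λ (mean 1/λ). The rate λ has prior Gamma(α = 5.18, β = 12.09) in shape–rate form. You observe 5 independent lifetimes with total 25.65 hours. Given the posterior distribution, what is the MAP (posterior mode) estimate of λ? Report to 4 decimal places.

With a Gamma(shape α, rate β) prior on the exponential rate λ, the posterior after n observations with total T = Σxᵢ is Gamma(α+n, β+T).
Posterior: Gamma(5.18+5, 12.09+25.65) = Gamma(10.18, 37.74).
Mode = (α−1)/β = 0.2432.

0.2432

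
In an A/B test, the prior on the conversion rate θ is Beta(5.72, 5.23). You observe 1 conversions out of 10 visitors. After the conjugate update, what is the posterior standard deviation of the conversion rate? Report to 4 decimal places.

0.0996

The Beta prior is conjugate to a Binomial/Bernoulli likelihood; the update adds successes to α and failures to β.
Posterior: Beta(α+k, β+n−k) = Beta(5.72+1, 5.23+9) = Beta(6.72, 14.23).
Var = αβ/((α+β)²(α+β+1)) = 6.72·14.23/(20.95²·21.95) = 0.00992594; SD = √0.00992594 = 0.0996.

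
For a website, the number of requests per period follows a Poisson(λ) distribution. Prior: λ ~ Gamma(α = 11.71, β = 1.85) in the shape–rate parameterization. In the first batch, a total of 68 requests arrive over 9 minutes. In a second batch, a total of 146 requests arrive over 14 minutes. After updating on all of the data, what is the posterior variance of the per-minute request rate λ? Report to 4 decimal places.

With a Gamma(shape α, rate β) prior, the Poisson likelihood is conjugate: the posterior is Gamma(α + ΣXᵢ, β + n).
After batch 1: Gamma(α+S, β+n) = Gamma(11.71+68, 1.85+9) = Gamma(79.71, 10.85).
After batch 2: Gamma(α+S, β+n) = Gamma(79.71+146, 10.85+14) = Gamma(225.71, 24.85).
Var = α/β² = 225.71/24.85² = 0.3655.

0.3655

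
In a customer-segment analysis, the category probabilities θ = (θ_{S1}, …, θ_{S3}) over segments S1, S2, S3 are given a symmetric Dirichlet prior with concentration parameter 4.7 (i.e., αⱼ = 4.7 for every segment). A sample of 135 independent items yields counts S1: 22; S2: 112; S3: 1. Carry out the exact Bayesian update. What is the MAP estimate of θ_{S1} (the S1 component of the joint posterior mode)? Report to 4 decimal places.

The Dirichlet prior is conjugate to the Multinomial likelihood: each posterior αⱼ = prior αⱼ + observed count nⱼ.
Posterior concentration: (26.7, 116.7, 5.7), total = 149.1.
Joint mode component: (α_{S1}−1)/(Σα−K) = 25.7/146.1 = 0.1759.

0.1759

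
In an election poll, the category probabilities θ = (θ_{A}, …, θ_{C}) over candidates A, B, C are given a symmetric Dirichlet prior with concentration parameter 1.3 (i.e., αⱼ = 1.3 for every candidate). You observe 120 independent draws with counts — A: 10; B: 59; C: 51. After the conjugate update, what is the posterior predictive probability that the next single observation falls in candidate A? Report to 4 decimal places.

0.0912

The Dirichlet prior is conjugate to the Multinomial likelihood: each posterior αⱼ = prior αⱼ + observed count nⱼ.
Posterior concentration: (11.3, 60.3, 52.3), total = 123.9.
P(next = A | data) = α_{A}/Σα = 0.0912.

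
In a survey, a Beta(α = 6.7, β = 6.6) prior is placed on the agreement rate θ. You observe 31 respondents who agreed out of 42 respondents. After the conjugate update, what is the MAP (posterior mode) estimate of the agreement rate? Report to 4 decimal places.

The Beta prior is conjugate to a Binomial/Bernoulli likelihood; the update adds successes to α and failures to β.
Posterior: Beta(α+k, β+n−k) = Beta(6.7+31, 6.6+11) = Beta(37.7, 17.6).
Mode of Beta(a,b) for a,b>1 is (a−1)/(a+b−2) = 36.7/53.3 = 0.6886.

0.6886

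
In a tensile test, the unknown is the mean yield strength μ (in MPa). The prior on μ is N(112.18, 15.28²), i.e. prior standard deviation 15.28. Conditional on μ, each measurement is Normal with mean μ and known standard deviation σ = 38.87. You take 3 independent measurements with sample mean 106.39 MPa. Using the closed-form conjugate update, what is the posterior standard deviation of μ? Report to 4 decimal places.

For Normal data with known variance σ², a Normal(μ₀, σ₀²) prior on μ is conjugate. Posterior precision = 1/σ₀² + n/σ²; posterior mean is the precision-weighted average of μ₀ and x̄.
σ₀² = 15.28² = 233.4784, σ² = 38.87² = 1510.8769; σ² + n·σ₀² = 1510.8769 + 3·233.4784 = 2211.3121.
Posterior precision = 1/σ₀² + n/σ² = 1/233.4784 + 3/1510.8769 = (σ² + n·σ₀²)/(σ₀²σ²) = 2211.3121/(233.4784·1510.8769); posterior variance σₙ² = σ₀²σ²/(σ² + n·σ₀²) = 233.4784·1510.8769/2211.3121 = 159.523896.
Posterior SD = √σₙ² = √(233.4784·1510.8769/2211.3121) = 12.6303.

12.6303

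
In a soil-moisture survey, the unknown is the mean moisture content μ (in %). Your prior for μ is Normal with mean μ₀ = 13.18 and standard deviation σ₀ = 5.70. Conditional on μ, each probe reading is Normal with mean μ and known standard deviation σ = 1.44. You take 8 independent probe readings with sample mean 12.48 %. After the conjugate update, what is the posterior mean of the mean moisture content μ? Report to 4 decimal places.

For Normal data with known variance σ², a Normal(μ₀, σ₀²) prior on μ is conjugate. Posterior precision = 1/σ₀² + n/σ²; posterior mean is the precision-weighted average of μ₀ and x̄.
n·x̄ = 8·12.48 = 99.84.
σ₀² = 5.70² = 32.49, σ² = 1.44² = 2.0736; σ² + n·σ₀² = 2.0736 + 8·32.49 = 261.9936.
Posterior mean = (μ₀/σ₀² + n·x̄/σ²)/(1/σ₀² + n/σ²) = (σ²·μ₀ + σ₀²·n·x̄)/(σ² + n·σ₀²) = (2.0736·13.18 + 32.49·99.84)/261.9936 = 3271.131648/261.9936 = 12.4855.

12.4855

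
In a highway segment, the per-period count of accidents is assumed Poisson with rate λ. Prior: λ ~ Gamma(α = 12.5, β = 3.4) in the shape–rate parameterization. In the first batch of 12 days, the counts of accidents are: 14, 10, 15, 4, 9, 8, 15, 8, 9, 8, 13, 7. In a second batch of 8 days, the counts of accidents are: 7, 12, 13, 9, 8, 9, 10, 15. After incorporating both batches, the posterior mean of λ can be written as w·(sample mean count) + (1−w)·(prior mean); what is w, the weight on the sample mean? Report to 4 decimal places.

With a Gamma(shape α, rate β) prior, the Poisson likelihood is conjugate: the posterior is Gamma(α + ΣXᵢ, β + n).
Total number of days: n = 12 + 8 = 20.
Posterior mean = (α₀+S)/(β₀+n) = [n/(β₀+n)]·(S/n) + [β₀/(β₀+n)]·(α₀/β₀), so only n and β₀ enter the weight.
Weight on data w = n/(β₀+n) = 20/(3.4+20) = 20/23.4 = 0.8547.

0.8547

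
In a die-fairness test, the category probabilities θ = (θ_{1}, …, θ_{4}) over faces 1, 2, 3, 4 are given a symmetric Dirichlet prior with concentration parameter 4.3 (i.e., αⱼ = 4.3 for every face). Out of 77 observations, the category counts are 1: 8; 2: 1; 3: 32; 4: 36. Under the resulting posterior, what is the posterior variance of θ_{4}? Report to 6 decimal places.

0.002571

The Dirichlet prior is conjugate to the Multinomial likelihood: each posterior αⱼ = prior αⱼ + observed count nⱼ.
Posterior concentration: (12.3, 5.3, 36.3, 40.3), total = 94.2.
Var[θ_j] = α_j(Σα−α_j)/((Σα)²(Σα+1)) = 40.3·53.9/(94.2²·95.2) = 0.002571.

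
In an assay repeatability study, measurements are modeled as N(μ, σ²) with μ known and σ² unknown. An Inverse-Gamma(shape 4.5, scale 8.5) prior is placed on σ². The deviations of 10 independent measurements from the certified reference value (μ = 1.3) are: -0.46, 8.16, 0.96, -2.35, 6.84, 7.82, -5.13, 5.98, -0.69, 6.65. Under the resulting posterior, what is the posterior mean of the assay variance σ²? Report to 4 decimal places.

17.9385

With known mean μ and an Inverse-Gamma(α, β) prior on σ², the Normal likelihood is conjugate: posterior is Inv-Gamma(α + n/2, β + Σ(xᵢ−μ)²/2).
Σ(xᵢ−μ)² = (-0.46)² + (8.16)² + (0.96)² + (-2.35)² + (6.84)² + (7.82)² + (-5.13)² + (5.98)² + (-0.69)² + (6.65)² = 287.9552.
Posterior: Inv-Gamma(4.5 + 10/2, 8.5 + 287.9552/2) = Inv-Gamma(9.50, 152.47760).
E[σ²|data] = β/(α−1) = 152.47760/8.50 = 17.9385.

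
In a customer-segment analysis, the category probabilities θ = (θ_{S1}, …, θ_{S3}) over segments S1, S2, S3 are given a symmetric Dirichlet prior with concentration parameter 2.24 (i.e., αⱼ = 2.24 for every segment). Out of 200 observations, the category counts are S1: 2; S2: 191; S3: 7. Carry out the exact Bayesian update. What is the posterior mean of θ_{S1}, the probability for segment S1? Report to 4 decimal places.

0.0205

The Dirichlet prior is conjugate to the Multinomial likelihood: each posterior αⱼ = prior αⱼ + observed count nⱼ.
Posterior concentration: (4.24, 193.24, 9.24), total = 206.72.
E[θ_{S1}|data] = α_{S1}/Σα = 4.24/206.72 = 0.0205.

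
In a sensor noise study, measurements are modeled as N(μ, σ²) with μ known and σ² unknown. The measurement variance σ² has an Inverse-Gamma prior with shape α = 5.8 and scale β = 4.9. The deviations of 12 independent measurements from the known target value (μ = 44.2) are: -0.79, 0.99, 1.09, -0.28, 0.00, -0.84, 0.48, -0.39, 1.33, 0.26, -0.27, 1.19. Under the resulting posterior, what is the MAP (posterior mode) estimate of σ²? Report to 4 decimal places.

0.6674

With known mean μ and an Inverse-Gamma(α, β) prior on σ², the Normal likelihood is conjugate: posterior is Inv-Gamma(α + n/2, β + Σ(xᵢ−μ)²/2).
Σ(xᵢ−μ)² = (-0.79)² + (0.99)² + (1.09)² + (-0.28)² + (0.00)² + (-0.84)² + (0.48)² + (-0.39)² + (1.33)² + (0.26)² + (-0.27)² + (1.19)² = 7.2843.
Posterior: Inv-Gamma(5.8 + 12/2, 4.9 + 7.2843/2) = Inv-Gamma(11.80, 8.54215).
Mode = β/(α+1) = 8.54215/12.80 = 0.6674.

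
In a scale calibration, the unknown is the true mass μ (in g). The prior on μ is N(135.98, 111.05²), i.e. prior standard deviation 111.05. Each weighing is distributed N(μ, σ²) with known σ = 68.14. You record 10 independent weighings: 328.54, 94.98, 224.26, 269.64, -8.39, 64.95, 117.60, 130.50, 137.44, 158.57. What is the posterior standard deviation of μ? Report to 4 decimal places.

21.1532

For Normal data with known variance σ², a Normal(μ₀, σ₀²) prior on μ is conjugate. Posterior precision = 1/σ₀² + n/σ²; posterior mean is the precision-weighted average of μ₀ and x̄.
σ₀² = 111.05² = 12332.1025, σ² = 68.14² = 4643.0596; σ² + n·σ₀² = 4643.0596 + 10·12332.1025 = 127964.0846.
Posterior precision = 1/σ₀² + n/σ² = 1/12332.1025 + 10/4643.0596 = (σ² + n·σ₀²)/(σ₀²σ²) = 127964.0846/(12332.1025·4643.0596); posterior variance σₙ² = σ₀²σ²/(σ² + n·σ₀²) = 12332.1025·4643.0596/127964.0846 = 447.459044.
Posterior SD = √σₙ² = √(12332.1025·4643.0596/127964.0846) = 21.1532.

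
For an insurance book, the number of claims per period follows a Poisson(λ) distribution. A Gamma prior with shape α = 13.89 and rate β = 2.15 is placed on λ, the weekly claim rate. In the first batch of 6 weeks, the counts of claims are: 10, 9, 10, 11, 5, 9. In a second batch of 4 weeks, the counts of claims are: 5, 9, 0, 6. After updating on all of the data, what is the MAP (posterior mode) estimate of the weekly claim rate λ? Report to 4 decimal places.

With a Gamma(shape α, rate β) prior, the Poisson likelihood is conjugate: the posterior is Gamma(α + ΣXᵢ, β + n).
Batch 1: sum of counts S = 54 over n = 6 weeks.
After batch 1: Gamma(α+S, β+n) = Gamma(13.89+54, 2.15+6) = Gamma(67.89, 8.15).
Batch 2: sum of counts S = 20 over n = 4 weeks.
After batch 2: Gamma(α+S, β+n) = Gamma(67.89+20, 8.15+4) = Gamma(87.89, 12.15).
Mode of Gamma(α,β) for α≥1 is (α−1)/β = 86.89/12.15 = 7.1514.

7.1514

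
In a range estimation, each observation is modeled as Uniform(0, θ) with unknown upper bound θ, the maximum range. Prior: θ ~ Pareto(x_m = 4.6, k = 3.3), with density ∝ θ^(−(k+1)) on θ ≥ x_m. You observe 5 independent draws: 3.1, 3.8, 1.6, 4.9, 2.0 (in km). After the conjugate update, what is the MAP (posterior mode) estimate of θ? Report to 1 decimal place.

4.9

A Pareto(scale x_m, shape k) prior on the upper bound θ of Uniform(0, θ) is conjugate: posterior is Pareto(max(x_m, max xᵢ), k + n).
Sample maximum = 4.9; prior scale x_m = 4.6 → posterior scale = max = 4.9.
Posterior shape = 3.3 + 5 = 8.3.
The Pareto density is decreasing on [x_m, ∞), so the mode is x_m = 4.9.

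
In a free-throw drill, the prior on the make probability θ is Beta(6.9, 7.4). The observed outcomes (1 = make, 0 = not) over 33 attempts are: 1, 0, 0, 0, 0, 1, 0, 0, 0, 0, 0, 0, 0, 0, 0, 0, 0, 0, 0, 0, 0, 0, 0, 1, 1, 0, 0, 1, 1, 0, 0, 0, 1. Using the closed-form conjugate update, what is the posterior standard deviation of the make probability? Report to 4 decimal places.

The Beta prior is conjugate to a Binomial/Bernoulli likelihood; the update adds successes to α and failures to β.
Posterior: Beta(α+k, β+n−k) = Beta(6.9+7, 7.4+26) = Beta(13.9, 33.4).
Var = αβ/((α+β)²(α+β+1)) = 13.9·33.4/(47.3²·48.3) = 0.00429627; SD = √0.00429627 = 0.0655.

0.0655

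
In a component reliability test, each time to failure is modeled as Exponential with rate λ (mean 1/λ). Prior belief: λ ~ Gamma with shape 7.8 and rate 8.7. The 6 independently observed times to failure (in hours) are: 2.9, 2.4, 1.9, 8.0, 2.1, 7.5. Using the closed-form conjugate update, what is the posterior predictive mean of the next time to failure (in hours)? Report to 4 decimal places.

2.6172

With a Gamma(shape α, rate β) prior on the exponential rate λ, the posterior after n observations with total T = Σxᵢ is Gamma(α+n, β+T).
Sum of observations T = 24.8 hours; n = 6.
Posterior: Gamma(7.8+6, 8.7+24.8) = Gamma(13.8, 33.5).
The predictive distribution for the next observation is Lomax; its mean is β/(α−1) = 33.5/12.8 = 2.6172.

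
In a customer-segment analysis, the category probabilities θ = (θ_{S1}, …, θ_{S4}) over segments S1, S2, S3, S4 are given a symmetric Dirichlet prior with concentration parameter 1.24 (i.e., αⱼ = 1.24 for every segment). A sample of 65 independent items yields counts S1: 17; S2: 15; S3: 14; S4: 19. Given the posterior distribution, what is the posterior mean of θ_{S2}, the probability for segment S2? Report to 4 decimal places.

0.2321

The Dirichlet prior is conjugate to the Multinomial likelihood: each posterior αⱼ = prior αⱼ + observed count nⱼ.
Posterior concentration: (18.24, 16.24, 15.24, 20.24), total = 69.96.
E[θ_{S2}|data] = α_{S2}/Σα = 16.24/69.96 = 0.2321.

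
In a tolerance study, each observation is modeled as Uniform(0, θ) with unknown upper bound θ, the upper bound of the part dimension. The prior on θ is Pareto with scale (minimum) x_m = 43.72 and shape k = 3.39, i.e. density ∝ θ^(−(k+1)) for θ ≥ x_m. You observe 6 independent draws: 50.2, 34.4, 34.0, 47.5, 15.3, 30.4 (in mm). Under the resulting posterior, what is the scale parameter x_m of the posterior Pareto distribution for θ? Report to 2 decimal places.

A Pareto(scale x_m, shape k) prior on the upper bound θ of Uniform(0, θ) is conjugate: posterior is Pareto(max(x_m, max xᵢ), k + n).
Sample maximum = 50.2; prior scale x_m = 43.72 → posterior scale = max = 50.20.
Posterior shape = 3.39 + 6 = 9.39.
Posterior scale x_m = 50.20.

50.20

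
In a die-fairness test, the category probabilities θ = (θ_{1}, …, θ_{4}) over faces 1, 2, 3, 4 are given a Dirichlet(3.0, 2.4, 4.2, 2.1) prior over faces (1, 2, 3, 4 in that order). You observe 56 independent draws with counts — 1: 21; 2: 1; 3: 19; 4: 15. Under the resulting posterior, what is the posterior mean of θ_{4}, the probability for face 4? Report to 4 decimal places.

0.2526

The Dirichlet prior is conjugate to the Multinomial likelihood: each posterior αⱼ = prior αⱼ + observed count nⱼ.
Posterior concentration: (24.0, 3.4, 23.2, 17.1), total = 67.7.
E[θ_{4}|data] = α_{4}/Σα = 17.1/67.7 = 0.2526.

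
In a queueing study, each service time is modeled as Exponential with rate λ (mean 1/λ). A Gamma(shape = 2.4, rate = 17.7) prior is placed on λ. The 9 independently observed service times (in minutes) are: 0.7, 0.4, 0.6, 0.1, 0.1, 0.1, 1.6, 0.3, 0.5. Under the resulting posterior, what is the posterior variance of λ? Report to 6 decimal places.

With a Gamma(shape α, rate β) prior on the exponential rate λ, the posterior after n observations with total T = Σxᵢ is Gamma(α+n, β+T).
Sum of observations T = 4.4 minutes; n = 9.
Posterior: Gamma(2.4+9, 17.7+4.4) = Gamma(11.4, 22.1).
Var = α/β² = 0.023341.

0.023341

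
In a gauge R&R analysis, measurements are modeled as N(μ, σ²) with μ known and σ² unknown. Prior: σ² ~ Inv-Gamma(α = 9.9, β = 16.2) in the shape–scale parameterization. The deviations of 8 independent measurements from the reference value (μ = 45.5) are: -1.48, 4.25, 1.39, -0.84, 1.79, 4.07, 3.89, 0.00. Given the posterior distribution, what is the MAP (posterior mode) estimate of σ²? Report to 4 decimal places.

With known mean μ and an Inverse-Gamma(α, β) prior on σ², the Normal likelihood is conjugate: posterior is Inv-Gamma(α + n/2, β + Σ(xᵢ−μ)²/2).
Σ(xᵢ−μ)² = (-1.48)² + (4.25)² + (1.39)² + (-0.84)² + (1.79)² + (4.07)² + (3.89)² + (0.00)² = 57.7917.
Posterior: Inv-Gamma(9.9 + 8/2, 16.2 + 57.7917/2) = Inv-Gamma(13.90, 45.09585).
Mode = β/(α+1) = 45.09585/14.90 = 3.0266.

3.0266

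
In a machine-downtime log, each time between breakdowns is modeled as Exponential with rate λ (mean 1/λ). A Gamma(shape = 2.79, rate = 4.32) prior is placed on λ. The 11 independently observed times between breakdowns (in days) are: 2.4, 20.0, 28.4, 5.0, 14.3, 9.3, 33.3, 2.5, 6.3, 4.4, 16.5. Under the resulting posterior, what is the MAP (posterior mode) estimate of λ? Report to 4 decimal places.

With a Gamma(shape α, rate β) prior on the exponential rate λ, the posterior after n observations with total T = Σxᵢ is Gamma(α+n, β+T).
Sum of observations T = 142.4 days; n = 11.
Posterior: Gamma(2.79+11, 4.32+142.4) = Gamma(13.79, 146.72).
Mode = (α−1)/β = 0.0872.

0.0872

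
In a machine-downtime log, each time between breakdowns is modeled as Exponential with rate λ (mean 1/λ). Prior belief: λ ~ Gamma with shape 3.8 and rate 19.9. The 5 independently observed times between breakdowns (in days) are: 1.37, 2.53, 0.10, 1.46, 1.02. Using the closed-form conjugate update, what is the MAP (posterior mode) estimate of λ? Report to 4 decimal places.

0.2957

With a Gamma(shape α, rate β) prior on the exponential rate λ, the posterior after n observations with total T = Σxᵢ is Gamma(α+n, β+T).
Sum of observations T = 6.48 days; n = 5.
Posterior: Gamma(3.8+5, 19.9+6.48) = Gamma(8.8, 26.38).
Mode = (α−1)/β = 0.2957.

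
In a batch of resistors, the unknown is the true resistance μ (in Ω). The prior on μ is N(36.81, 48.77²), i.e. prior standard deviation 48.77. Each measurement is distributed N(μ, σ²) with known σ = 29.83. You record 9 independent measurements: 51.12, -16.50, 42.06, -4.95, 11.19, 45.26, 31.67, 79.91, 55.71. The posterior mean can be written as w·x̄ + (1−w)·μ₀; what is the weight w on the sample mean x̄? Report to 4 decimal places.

0.9601

For Normal data with known variance σ², a Normal(μ₀, σ₀²) prior on μ is conjugate. Posterior precision = 1/σ₀² + n/σ²; posterior mean is the precision-weighted average of μ₀ and x̄.
σ₀² = 48.77² = 2378.5129, σ² = 29.83² = 889.8289. Prior precision 1/σ₀² = 1/2378.5129; data precision n/σ² = 9/889.8289.
w = (n/σ²)/(1/σ₀² + n/σ²) = n·σ₀²/(σ² + n·σ₀²) = 9·2378.5129/(889.8289 + 9·2378.5129) = 21406.6161/22296.445 = 0.9601.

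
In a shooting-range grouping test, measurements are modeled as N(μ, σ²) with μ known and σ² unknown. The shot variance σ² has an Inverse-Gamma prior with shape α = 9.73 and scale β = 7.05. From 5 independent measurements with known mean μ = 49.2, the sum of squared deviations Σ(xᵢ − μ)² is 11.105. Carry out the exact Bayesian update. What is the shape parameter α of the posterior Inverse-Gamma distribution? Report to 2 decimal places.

With known mean μ and an Inverse-Gamma(α, β) prior on σ², the Normal likelihood is conjugate: posterior is Inv-Gamma(α + n/2, β + Σ(xᵢ−μ)²/2).
Posterior: Inv-Gamma(9.73 + 5/2, 7.05 + 11.105/2) = Inv-Gamma(12.23, 12.6025).
Posterior α = 12.23.

12.23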